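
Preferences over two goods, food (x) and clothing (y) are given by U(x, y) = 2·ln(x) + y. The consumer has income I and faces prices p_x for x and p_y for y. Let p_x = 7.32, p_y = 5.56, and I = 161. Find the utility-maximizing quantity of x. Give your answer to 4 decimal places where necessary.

At the given prices: x* = 2·5.56/7.32 = 1.5191.

x* = 1.5191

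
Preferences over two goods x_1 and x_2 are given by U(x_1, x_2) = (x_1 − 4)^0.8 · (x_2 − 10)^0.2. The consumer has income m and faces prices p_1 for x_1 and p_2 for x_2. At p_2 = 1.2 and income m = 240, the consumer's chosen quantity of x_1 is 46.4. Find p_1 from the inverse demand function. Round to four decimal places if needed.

p_1 = 4

Let x_1' = x_1−4, x_2' = x_2−10. MRS = 4·x_2'/x_1' = p_1/p_2.
After buying the subsistence bundle (4, 10), a share 0.8 of the remaining income goes to x_1: x_1* = 4 + 0.8·(m − 4p_1 − 10p_2)/p_1.
Set x_1* = 46.4 in the demand function and solve for p_1: p_1 = 4.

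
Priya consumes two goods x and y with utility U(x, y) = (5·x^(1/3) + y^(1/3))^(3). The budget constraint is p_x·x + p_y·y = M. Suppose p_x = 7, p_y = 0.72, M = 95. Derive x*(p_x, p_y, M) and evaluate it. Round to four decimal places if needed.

MU_x ∝ 5·x^(-2/3), MU_y ∝ y^(-2/3), so MRS = 5·(y/x)^(2/3) = p_x/p_y.
Solve for the ratio: y/x = [(1/5)·p_x/p_y]^(1.5).
With the ratio pinned down, the budget gives x* = M/(p_x + p_y·(y/x)) and y* = (y/x)·x*.
Numerically y/x = 2.711398, so x* = 95/(7 + 0.72·2.711398) = 10.6119.

x* = 10.6119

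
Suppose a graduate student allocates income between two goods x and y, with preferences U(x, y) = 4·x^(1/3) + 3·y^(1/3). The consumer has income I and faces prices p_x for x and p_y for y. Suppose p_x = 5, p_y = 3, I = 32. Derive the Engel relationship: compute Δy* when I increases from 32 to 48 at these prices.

Δy* = 2.4325

MRS = MU_x/MU_y = (4/3)·(y/x)^(2/3). Set equal to p_x/p_y.
Hence y/x = ((3/4)·p_x/p_y)^(1/(2/3)), i.e. raised to the 1.5 power.
With the ratio pinned down, the budget gives x* = I/(p_x + p_y·(y/x)) and y* = (y/x)·x*.
Numerically y/x = 1.397542, so x* = 32/(5 + 3·1.397542) = 3.4811 and y* = 1.397542·3.4811 = 4.8649.
At I' = 48: y* = 7.2974. Change: 7.2974 − 4.8649 = 2.4325.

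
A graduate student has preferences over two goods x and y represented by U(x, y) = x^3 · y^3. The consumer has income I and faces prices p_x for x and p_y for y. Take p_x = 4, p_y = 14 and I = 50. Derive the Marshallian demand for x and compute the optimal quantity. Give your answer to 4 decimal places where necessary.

The MRS is y/x. Set MRS = p_x/p_y.
So 3·p_y·y = 3·p_x·x; combined with the budget, a share 0.5 of income goes to x.
Demand: x*(p_x,p_y,I) = 0.5·I/p_x and y* = 0.5·I/p_y.
At p_x=4, p_y=14, I=50: x* = 0.5·50/4 = 6.25.

x* = 6.25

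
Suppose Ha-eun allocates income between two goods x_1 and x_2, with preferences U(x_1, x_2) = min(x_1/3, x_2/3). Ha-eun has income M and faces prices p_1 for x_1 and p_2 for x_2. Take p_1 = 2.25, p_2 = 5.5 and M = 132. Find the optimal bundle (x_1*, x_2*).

x_1* = 17.0323, x_2* = 17.0323

With perfect complements, no substitution: consume in ratio x_1:x_2 = 3:3.
Budget: p_1·x_1 + p_2·x_1 = M, so (3·p_1 + 3·p_2)·x_1 = 3·M.
Demand: x_1*(p_1,p_2,M) = 3·M/(3·p_1 + 3·p_2), x_2* = 3·M/(3·p_1 + 3·p_2).
Here 3·2.25 + 3·5.5 = 23.25, giving x_1* = 17.0323 and x_2* = 17.0323.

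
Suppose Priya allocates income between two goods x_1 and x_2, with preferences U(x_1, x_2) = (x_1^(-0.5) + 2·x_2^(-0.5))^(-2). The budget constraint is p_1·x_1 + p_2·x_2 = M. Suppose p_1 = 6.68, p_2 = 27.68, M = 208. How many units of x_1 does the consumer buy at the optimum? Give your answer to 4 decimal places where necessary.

From the CES first-order condition, (1/2)·(x_2/x_1)^(1.5) = p_1/p_2.
Hence x_2/x_1 = (2·p_1/p_2)^(1/(1.5)), i.e. raised to the 2/3 power.
Substitute x_2 = (x_2/x_1)·x_1 into the budget: x_1* = M/(p_1 + p_2·(x_2/x_1)).
Numerically x_2/x_1 = 0.615309, so x_1* = 208/(6.68 + 27.68·0.615309) = 8.772.

x_1* = 8.772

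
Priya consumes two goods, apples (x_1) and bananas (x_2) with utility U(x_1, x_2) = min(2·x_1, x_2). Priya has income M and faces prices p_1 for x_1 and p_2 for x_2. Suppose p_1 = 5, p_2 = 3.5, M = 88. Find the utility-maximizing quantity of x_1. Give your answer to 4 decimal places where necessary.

x_1* = 7.3333

Leontief preferences: the optimum is at the kink where x_1/1 = x_2/2, i.e. x_2 = 2·x_1.
Budget: p_1·x_1 + p_2·2·x_1 = M, so (p_1 + 2·p_2)·x_1 = M.
Demand: x_1*(p_1,p_2,M) = M/(p_1 + 2·p_2), x_2* = 2·M/(p_1 + 2·p_2).
Here 5 + 2·3.5 = 12, giving x_1* = 7.3333.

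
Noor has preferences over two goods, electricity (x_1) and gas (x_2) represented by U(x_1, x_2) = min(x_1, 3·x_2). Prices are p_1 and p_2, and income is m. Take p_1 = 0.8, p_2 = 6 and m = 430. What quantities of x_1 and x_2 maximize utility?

x_1* = 153.5714, x_2* = 51.1905

Leontief preferences: the optimum is at the kink where x_1/3 = x_2/1, i.e. x_2 = (1/3)·x_1.
Budget: p_1·x_1 + p_2·(1/3)·x_1 = m, so (3·p_1 + p_2)·x_1 = 3·m.
Demand: x_1*(p_1,p_2,m) = 3·m/(3·p_1 + p_2), x_2* = m/(3·p_1 + p_2).
Here 3·0.8 + 6 = 8.4, giving x_1* = 153.5714 and x_2* = 51.1905.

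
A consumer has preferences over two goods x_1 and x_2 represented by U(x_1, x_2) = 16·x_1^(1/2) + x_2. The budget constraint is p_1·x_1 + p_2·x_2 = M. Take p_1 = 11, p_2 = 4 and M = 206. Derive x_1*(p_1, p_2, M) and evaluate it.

x_1* = 8.4628

Set MRS = p_1/p_2: 8·x_1^(−1/2) = p_1/p_2.
Thus x_1* = (8·p_2/p_1)² — independent of M — with the rest of income spent on x_2.
Plugging in: x_1* = (8·4/11)² = 8.4628.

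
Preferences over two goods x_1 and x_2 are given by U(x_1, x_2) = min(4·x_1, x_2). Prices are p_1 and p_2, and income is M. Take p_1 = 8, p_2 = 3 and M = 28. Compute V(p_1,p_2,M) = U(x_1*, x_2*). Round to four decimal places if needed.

Leontief preferences: the optimum is at the kink where x_1/1 = x_2/4, i.e. x_2 = 4·x_1.
Budget: p_1·x_1 + p_2·4·x_1 = M, so (p_1 + 4·p_2)·x_1 = M.
Demand: x_1*(p_1,p_2,M) = M/(p_1 + 4·p_2), x_2* = 4·M/(p_1 + 4·p_2).
Here 8 + 4·3 = 20, giving x_1* = 1.4 and x_2* = 5.6.
Utility at the optimum: U(1.4, 5.6) = 5.6.

V = 5.6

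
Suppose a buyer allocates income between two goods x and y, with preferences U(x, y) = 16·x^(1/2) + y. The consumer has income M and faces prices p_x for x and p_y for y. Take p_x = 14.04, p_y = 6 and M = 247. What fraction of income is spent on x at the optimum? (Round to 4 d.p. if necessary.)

share on x = 0.6644

MU_x = 8/√x, MU_y = 1. Tangency: 8/√x = p_x/p_y.
Solve: √x = 8·p_y/p_x, so x*(p_x,p_y) = (8·p_y/p_x)², and y* = (M − p_x·x*)/p_y.
Plugging in: x* = (8·6/14.04)² = 11.6882, y* = 13.8162.
Expenditure on x: 14.04·11.6882 = 164.1026; share = 0.6644.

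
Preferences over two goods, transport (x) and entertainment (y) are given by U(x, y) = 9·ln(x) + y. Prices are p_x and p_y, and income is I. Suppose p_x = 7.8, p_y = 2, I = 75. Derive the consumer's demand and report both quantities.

x* = 2.3077, y* = 28.5

Set MRS = p_x/p_y: (9/x)/1 = p_x/p_y.
So x*(p_x,p_y) = 9·p_y/p_x, independent of income; and y* = (I − 9·p_y)/p_y.
At the given prices: x* = 9·2/7.8 = 2.3077, and y* = 28.5.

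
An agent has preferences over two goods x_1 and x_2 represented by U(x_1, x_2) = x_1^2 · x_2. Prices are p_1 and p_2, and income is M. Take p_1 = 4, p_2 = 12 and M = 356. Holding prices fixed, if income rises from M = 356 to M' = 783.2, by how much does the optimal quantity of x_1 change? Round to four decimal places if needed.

Tangency: MRS = 2·x_2/x_1 = p_1/p_2.
Rearranging, p_2·x_2 = (1/2)·p_1·x_1. Substituting into the budget gives p_1·x_1·(1 + (1/2)) = M.
Demand: x_1*(p_1,p_2,M) = 2/3·M/p_1 and x_2* = 1/3·M/p_2.
At p_1=4, p_2=12, M=356: x_1* = 2/3·356/4 = 59.3333.
At M' = 783.2: x_1* = 130.5333. Change: 130.5333 − 59.3333 = 71.2.

Δx_1* = 71.2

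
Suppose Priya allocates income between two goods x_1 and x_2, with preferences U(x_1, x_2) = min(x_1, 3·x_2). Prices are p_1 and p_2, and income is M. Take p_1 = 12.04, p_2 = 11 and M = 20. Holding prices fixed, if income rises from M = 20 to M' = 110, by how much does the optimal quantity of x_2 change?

Δx_2* = 1.91

With perfect complements, no substitution: consume in ratio x_1:x_2 = 3:1.
Budget: p_1·x_1 + p_2·(1/3)·x_1 = M, so (3·p_1 + p_2)·x_1 = 3·M.
Demand: x_1*(p_1,p_2,M) = 3·M/(3·p_1 + p_2), x_2* = M/(3·p_1 + p_2).
Here 3·12.04 + 11 = 47.12, giving x_2* = 0.4244.
At M' = 110: x_2* = 2.3345. Change: 2.3345 − 0.4244 = 1.91.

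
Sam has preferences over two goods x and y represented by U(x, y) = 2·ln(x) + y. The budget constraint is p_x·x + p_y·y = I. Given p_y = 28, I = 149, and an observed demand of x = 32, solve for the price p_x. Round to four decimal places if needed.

Set MRS = p_x/p_y: (2/x)/1 = p_x/p_y.
So x*(p_x,p_y) = 2·p_y/p_x, independent of income; and y* = (I − 2·p_y)/p_y.
Set x* = 32 in the demand function and solve for p_x: p_x = 1.75.

p_x = 1.75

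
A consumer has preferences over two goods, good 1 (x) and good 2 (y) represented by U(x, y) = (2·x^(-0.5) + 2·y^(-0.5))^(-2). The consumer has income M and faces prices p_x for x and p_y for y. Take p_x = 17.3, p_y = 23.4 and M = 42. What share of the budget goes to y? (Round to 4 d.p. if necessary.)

share on y = 0.5251

From the CES first-order condition, (y/x)^(1.5) = p_x/p_y.
Solve for the ratio: y/x = [p_x/p_y]^(2/3).
Substitute y = (y/x)·x into the budget: x* = M/(p_x + p_y·(y/x)).
Numerically y/x = 0.817624, so x* = 42/(17.3 + 23.4·0.817624) = 1.1528 and y* = 0.817624·1.1528 = 0.9426.
Expenditure on y: 23.4·0.9426 = 22.0562; share = 0.5251.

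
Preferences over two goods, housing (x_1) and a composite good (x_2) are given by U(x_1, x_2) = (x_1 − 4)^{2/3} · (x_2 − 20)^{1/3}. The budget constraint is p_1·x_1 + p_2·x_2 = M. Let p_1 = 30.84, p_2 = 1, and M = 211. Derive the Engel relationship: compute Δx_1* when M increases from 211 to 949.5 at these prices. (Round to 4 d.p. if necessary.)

Let x_1' = x_1−4, x_2' = x_2−20. MRS = 2·x_2'/x_1' = p_1/p_2.
After buying the subsistence bundle (4, 20), a share 2/3 of the remaining income goes to x_1: x_1* = 4 + 2/3·(M − 4p_1 − 20p_2)/p_1.
Discretionary income = 211 − 4·30.84 − 20·1 = 67.64; x_1* = 4 + 2/3·67.64/30.84 = 5.4622.
At M' = 949.5: x_1* = 21.4263. Change: 21.4263 − 5.4622 = 15.9641.

Δx_1* = 15.9641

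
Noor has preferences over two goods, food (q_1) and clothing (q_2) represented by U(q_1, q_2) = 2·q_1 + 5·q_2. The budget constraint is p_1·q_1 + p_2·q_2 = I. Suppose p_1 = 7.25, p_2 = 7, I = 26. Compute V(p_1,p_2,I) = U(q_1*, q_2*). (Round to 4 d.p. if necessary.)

Linear utility — the consumer picks whichever good has higher MU/price: 2/7.25 = 0.2759 vs 5/7 = 0.7143.
q_2 gives more utility per dollar, so spend all income on q_2: q_2* = I/p_2, q_1* = 0.
Numerically: q_1* = 0, q_2* = 3.7143.
Utility at the optimum: U(0, 3.7143) = 18.5714.

V = 18.5714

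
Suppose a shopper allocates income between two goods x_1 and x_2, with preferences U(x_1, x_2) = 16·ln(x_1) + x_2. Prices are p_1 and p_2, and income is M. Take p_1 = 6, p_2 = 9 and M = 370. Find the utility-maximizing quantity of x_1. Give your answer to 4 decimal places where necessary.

x_1* = 24

Set MRS = p_1/p_2: (16/x_1)/1 = p_1/p_2.
So x_1*(p_1,p_2) = 16·p_2/p_1, independent of income; and x_2* = (M − 16·p_2)/p_2.
At the given prices: x_1* = 16·9/6 = 24.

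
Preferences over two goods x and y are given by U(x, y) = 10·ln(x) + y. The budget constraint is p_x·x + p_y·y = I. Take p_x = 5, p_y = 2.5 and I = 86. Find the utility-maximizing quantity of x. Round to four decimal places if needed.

x* = 5

Set MRS = p_x/p_y: (10/x)/1 = p_x/p_y.
So x*(p_x,p_y) = 10·p_y/p_x, independent of income; and y* = (I − 10·p_y)/p_y.
At the given prices: x* = 10·2.5/5 = 5.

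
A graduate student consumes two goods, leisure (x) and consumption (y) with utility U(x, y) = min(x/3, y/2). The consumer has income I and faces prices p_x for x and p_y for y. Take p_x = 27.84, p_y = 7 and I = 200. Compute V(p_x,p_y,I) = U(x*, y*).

Leontief preferences: the optimum is at the kink where x/3 = y/2, i.e. y = (2/3)·x.
Budget: p_x·x + p_y·(2/3)·x = I, so (3·p_x + 2·p_y)·x = 3·I.
Demand: x*(p_x,p_y,I) = 3·I/(3·p_x + 2·p_y), y* = 2·I/(3·p_x + 2·p_y).
Here 3·27.84 + 2·7 = 97.52, giving x* = 6.1526 and y* = 4.1017.
Utility at the optimum: U(6.1526, 4.1017) = 2.0509.

V = 2.0509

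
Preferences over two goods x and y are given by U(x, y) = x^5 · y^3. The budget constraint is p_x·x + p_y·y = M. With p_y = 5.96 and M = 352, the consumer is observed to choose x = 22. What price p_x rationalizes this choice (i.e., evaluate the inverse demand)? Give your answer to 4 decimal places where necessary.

p_x = 10

MU_x/MU_y = (5·y)/(3·x); tangency sets this equal to p_x/p_y.
So 5·p_y·y = 3·p_x·x; combined with the budget, a share 0.625 of income goes to x.
Demand: x*(p_x,p_y,M) = 0.625·M/p_x and y* = 0.375·M/p_y.
Set x* = 22 in the demand function and solve for p_x: p_x = 10.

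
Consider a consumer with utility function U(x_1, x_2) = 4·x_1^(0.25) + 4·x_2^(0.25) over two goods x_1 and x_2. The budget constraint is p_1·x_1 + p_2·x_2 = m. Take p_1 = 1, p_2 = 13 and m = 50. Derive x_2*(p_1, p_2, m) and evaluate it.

x_2* = 1.1476

MU_x_1 ∝ 4·x_1^(-0.75), MU_x_2 ∝ 4·x_2^(-0.75), so MRS = (x_2/x_1)^(0.75) = p_1/p_2.
Solve for the ratio: x_2/x_1 = [p_1/p_2]^(4/3).
Substitute x_2 = (x_2/x_1)·x_1 into the budget: x_1* = m/(p_1 + p_2·(x_2/x_1)).
Numerically x_2/x_1 = 0.032715, so x_1* = 50/(1 + 13·0.032715) = 35.0806 and x_2* = 0.032715·35.0806 = 1.1476.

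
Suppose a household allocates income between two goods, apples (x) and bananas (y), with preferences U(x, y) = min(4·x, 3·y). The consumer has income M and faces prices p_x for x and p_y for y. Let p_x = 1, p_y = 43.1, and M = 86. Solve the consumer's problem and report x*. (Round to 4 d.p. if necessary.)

x* = 1.4709

Leontief preferences: the optimum is at the kink where x/3 = y/4, i.e. y = (4/3)·x.
Budget: p_x·x + p_y·(4/3)·x = M, so (3·p_x + 4·p_y)·x = 3·M.
Demand: x*(p_x,p_y,M) = 3·M/(3·p_x + 4·p_y), y* = 4·M/(3·p_x + 4·p_y).
Here 3·1 + 4·43.1 = 175.4, giving x* = 1.4709.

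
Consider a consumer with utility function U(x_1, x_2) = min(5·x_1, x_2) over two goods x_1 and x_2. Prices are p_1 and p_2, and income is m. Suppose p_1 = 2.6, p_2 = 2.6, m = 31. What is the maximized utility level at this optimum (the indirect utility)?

V = 9.9359

With perfect complements, no substitution: consume in ratio x_1:x_2 = 1:5.
Budget: p_1·x_1 + p_2·5·x_1 = m, so (p_1 + 5·p_2)·x_1 = m.
Demand: x_1*(p_1,p_2,m) = m/(p_1 + 5·p_2), x_2* = 5·m/(p_1 + 5·p_2).
Here 2.6 + 5·2.6 = 15.6, giving x_1* = 1.9872 and x_2* = 9.9359.
Utility at the optimum: U(1.9872, 9.9359) = 9.9359.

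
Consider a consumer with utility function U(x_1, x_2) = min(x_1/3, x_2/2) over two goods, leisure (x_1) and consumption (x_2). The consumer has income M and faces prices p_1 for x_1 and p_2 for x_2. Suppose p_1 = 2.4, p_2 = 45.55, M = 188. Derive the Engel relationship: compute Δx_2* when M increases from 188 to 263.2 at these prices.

Δx_2* = 1.53

Demand: x_1*(p_1,p_2,M) = 3·M/(3·p_1 + 2·p_2), x_2* = 2·M/(3·p_1 + 2·p_2).
Here 3·2.4 + 2·45.55 = 98.3, giving x_2* = 3.825.
At M' = 263.2: x_2* = 5.355. Change: 5.355 − 3.825 = 1.53.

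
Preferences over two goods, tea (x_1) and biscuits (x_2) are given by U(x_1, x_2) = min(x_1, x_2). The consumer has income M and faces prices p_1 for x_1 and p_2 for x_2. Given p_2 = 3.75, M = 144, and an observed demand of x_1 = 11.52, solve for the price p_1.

p_1 = 8.75

With perfect complements, no substitution: consume in ratio x_1:x_2 = 1:1.
Budget: p_1·x_1 + p_2·x_1 = M, so (p_1 + p_2)·x_1 = M.
Demand: x_1*(p_1,p_2,M) = M/(p_1 + p_2), x_2* = M/(p_1 + p_2).
Set x_1* = 11.52 in the demand function and solve for p_1: p_1 = 8.75.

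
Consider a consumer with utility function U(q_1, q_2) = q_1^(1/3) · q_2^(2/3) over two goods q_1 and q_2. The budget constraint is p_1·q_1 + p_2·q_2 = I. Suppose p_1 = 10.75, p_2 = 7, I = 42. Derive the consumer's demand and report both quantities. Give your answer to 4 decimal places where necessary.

The MRS is (1/2)·q_2/q_1. Set MRS = p_1/p_2.
So 1/3·p_2·q_2 = 2/3·p_1·q_1; combined with the budget, a share 1/3 of income goes to q_1.
Demand: q_1*(p_1,p_2,I) = 1/3·I/p_1 and q_2* = 2/3·I/p_2.
At p_1=10.75, p_2=7, I=42: q_1* = 1/3·42/10.75 = 1.3023, q_2* = 4.

q_1* = 1.3023, q_2* = 4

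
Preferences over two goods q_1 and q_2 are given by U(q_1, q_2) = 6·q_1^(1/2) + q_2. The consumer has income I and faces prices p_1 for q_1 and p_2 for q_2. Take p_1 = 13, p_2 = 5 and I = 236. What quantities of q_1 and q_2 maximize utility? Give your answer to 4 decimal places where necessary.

MU_q_1 = 3/√q_1, MU_q_2 = 1. Tangency: 3/√q_1 = p_1/p_2.
Solve: √q_1 = 3·p_2/p_1, so q_1*(p_1,p_2) = (3·p_2/p_1)², and q_2* = (I − p_1·q_1*)/p_2.
Plugging in: q_1* = (3·5/13)² = 1.3314, q_2* = 43.7385.

q_1* = 1.3314, q_2* = 43.7385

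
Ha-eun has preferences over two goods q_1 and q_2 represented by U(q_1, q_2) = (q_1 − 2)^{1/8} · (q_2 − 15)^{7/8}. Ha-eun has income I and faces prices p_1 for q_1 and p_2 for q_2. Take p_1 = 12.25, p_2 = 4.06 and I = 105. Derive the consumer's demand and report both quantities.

This is Cobb-Douglas in (q_1−2, q_2−15): tangency gives 0.125·p_2·(q_2−15) = 0.875·p_1·(q_1−2).
Substituting into the budget: q_1* = 2 + 0.125·(I − 2·p_1 − 15·p_2)/p_1, and q_2* = 15 + 0.875·(…)/p_2.
Discretionary income = 105 − 2·12.25 − 15·4.06 = 19.6; q_1* = 2 + 0.125·19.6/12.25 = 2.2; q_2* = 15 + 0.875·19.6/4.06 = 19.2241.

q_1* = 2.2, q_2* = 19.2241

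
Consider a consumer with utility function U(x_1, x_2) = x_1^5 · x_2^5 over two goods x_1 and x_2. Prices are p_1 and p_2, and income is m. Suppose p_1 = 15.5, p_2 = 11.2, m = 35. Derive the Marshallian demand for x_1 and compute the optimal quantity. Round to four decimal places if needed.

The MRS is x_2/x_1. Set MRS = p_1/p_2.
Rearranging, p_2·x_2 = p_1·x_1. Substituting into the budget gives p_1·x_1·(1 + 1) = m.
Demand: x_1*(p_1,p_2,m) = 0.5·m/p_1 and x_2* = 0.5·m/p_2.
At p_1=15.5, p_2=11.2, m=35: x_1* = 0.5·35/15.5 = 1.129.

x_1* = 1.129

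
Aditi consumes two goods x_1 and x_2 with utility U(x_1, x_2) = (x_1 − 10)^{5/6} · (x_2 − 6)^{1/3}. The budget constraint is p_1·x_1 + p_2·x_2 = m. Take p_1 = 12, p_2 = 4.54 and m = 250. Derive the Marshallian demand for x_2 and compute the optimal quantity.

Let x_1' = x_1−10, x_2' = x_2−6. MRS = (5/2)·x_2'/x_1' = p_1/p_2.
Substituting into the budget: x_1* = 10 + 5/7·(m − 10·p_1 − 6·p_2)/p_1, and x_2* = 6 + 2/7·(…)/p_2.
Discretionary income = 250 − 10·12 − 6·4.54 = 102.76; x_2* = 6 + 2/7·102.76/4.54 = 12.467.

x_2* = 12.467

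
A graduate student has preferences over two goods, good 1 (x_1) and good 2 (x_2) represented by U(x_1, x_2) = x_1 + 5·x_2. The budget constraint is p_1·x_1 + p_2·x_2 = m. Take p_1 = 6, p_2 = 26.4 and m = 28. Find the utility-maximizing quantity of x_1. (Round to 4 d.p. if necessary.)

x_1* = 0

Linear utility — the consumer picks whichever good has higher MU/price: 1/6 = 0.1667 vs 5/26.4 = 0.1894.
x_2 gives more utility per dollar, so spend all income on x_2: x_2* = m/p_2, x_1* = 0.
Numerically: x_1* = 0, x_2* = 1.0606.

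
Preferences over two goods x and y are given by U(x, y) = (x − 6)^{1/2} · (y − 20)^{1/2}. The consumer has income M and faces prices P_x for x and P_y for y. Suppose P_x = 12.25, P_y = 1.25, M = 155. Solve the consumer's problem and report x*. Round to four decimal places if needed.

x* = 8.3061

This is Cobb-Douglas in (x−6, y−20): tangency gives 0.5·P_y·(y−20) = 0.5·P_x·(x−6).
Substituting into the budget: x* = 6 + 0.5·(M − 6·P_x − 20·P_y)/P_x, and y* = 20 + 0.5·(…)/P_y.
Discretionary income = 155 − 6·12.25 − 20·1.25 = 56.5; x* = 6 + 0.5·56.5/12.25 = 8.3061.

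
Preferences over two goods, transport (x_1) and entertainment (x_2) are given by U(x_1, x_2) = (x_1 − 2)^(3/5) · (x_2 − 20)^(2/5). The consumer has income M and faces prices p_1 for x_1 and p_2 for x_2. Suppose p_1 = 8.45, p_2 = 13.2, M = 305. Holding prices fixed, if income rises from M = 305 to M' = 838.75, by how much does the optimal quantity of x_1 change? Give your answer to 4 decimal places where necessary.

After buying the subsistence bundle (2, 20), a share 0.6 of the remaining income goes to x_1: x_1* = 2 + 0.6·(M − 2p_1 − 20p_2)/p_1.
Discretionary income = 305 − 2·8.45 − 20·13.2 = 24.1; x_1* = 2 + 0.6·24.1/8.45 = 3.7112.
At M' = 838.75: x_1* = 41.6107. Change: 41.6107 − 3.7112 = 37.8994.

Δx_1* = 37.8994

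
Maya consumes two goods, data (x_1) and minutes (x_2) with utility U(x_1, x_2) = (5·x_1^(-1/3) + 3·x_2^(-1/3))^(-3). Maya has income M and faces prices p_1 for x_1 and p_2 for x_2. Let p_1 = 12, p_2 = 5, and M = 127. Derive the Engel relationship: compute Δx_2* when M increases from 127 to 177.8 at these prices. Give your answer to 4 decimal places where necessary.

Δx_2* = 3.5955

Substitute x_2 = (x_2/x_1)·x_1 into the budget: x_1* = M/(p_1 + p_2·(x_2/x_1)).
Numerically x_2/x_1 = 1.314534, so x_1* = 127/(12 + 5·1.314534) = 6.838 and x_2* = 1.314534·6.838 = 8.9888.
At M' = 177.8: x_2* = 12.5843. Change: 12.5843 − 8.9888 = 3.5955.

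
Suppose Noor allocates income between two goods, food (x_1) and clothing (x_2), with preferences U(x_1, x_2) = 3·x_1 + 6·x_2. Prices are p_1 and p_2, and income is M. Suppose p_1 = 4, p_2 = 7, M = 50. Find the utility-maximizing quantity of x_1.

Linear utility — the consumer picks whichever good has higher MU/price: 3/4 = 0.75 vs 6/7 = 0.8571.
x_2 gives more utility per dollar, so spend all income on x_2: x_2* = M/p_2, x_1* = 0.
Numerically: x_1* = 0, x_2* = 7.1429.

x_1* = 0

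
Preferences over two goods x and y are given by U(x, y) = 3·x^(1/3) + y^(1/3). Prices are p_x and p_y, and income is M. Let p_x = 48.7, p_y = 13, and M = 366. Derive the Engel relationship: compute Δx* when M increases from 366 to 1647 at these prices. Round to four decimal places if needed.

Δx* = 19.1651

From the CES first-order condition, 3·(y/x)^(2/3) = p_x/p_y.
Solve for the ratio: y/x = [(1/3)·p_x/p_y]^(1.5).
Substitute y = (y/x)·x into the budget: x* = M/(p_x + p_y·(y/x)).
Numerically y/x = 1.395393, so x* = 366/(48.7 + 13·1.395393) = 5.4758.
At M' = 1647: x* = 24.6409. Change: 24.6409 − 5.4758 = 19.1651.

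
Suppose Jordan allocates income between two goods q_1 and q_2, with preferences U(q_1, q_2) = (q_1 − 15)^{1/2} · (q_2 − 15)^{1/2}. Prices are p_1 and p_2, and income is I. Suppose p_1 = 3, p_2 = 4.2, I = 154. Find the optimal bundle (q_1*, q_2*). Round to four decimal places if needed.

This is Cobb-Douglas in (q_1−15, q_2−15): tangency gives 0.5·p_2·(q_2−15) = 0.5·p_1·(q_1−15).
After buying the subsistence bundle (15, 15), a share 0.5 of the remaining income goes to q_1: q_1* = 15 + 0.5·(I − 15p_1 − 15p_2)/p_1.
Discretionary income = 154 − 15·3 − 15·4.2 = 46; q_1* = 15 + 0.5·46/3 = 22.6667; q_2* = 15 + 0.5·46/4.2 = 20.4762.

q_1* = 22.6667, q_2* = 20.4762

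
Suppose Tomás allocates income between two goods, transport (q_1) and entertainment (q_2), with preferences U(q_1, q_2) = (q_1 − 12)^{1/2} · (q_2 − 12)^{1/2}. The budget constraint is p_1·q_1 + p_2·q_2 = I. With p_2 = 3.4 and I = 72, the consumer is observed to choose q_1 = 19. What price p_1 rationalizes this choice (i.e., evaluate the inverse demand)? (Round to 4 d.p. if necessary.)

p_1 = 1.2

Let q_1' = q_1−12, q_2' = q_2−12. MRS = q_2'/q_1' = p_1/p_2.
After buying the subsistence bundle (12, 12), a share 0.5 of the remaining income goes to q_1: q_1* = 12 + 0.5·(I − 12p_1 − 12p_2)/p_1.
Set q_1* = 19 in the demand function and solve for p_1: p_1 = 1.2.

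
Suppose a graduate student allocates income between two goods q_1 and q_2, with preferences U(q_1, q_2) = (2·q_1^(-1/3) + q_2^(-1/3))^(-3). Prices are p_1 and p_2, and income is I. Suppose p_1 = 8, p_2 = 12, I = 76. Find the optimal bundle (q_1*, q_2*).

MU_q_1 ∝ 2·q_1^(-4/3), MU_q_2 ∝ q_2^(-4/3), so MRS = 2·(q_2/q_1)^(4/3) = p_1/p_2.
Solve for the ratio: q_2/q_1 = [(1/2)·p_1/p_2]^(0.75).
With the ratio pinned down, the budget gives q_1* = I/(p_1 + p_2·(q_2/q_1)) and q_2* = (q_2/q_1)·q_1*.
Numerically q_2/q_1 = 0.438691, so q_1* = 76/(8 + 12·0.438691) = 5.7297 and q_2* = 0.438691·5.7297 = 2.5136.

q_1* = 5.7297, q_2* = 2.5136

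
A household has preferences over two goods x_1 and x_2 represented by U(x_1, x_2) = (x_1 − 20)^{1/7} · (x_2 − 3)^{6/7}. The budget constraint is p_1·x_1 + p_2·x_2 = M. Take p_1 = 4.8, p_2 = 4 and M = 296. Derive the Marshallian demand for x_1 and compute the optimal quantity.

After buying the subsistence bundle (20, 3), a share 1/7 of the remaining income goes to x_1: x_1* = 20 + 1/7·(M − 20p_1 − 3p_2)/p_1.
Discretionary income = 296 − 20·4.8 − 3·4 = 188; x_1* = 20 + 1/7·188/4.8 = 25.5952.

x_1* = 25.5952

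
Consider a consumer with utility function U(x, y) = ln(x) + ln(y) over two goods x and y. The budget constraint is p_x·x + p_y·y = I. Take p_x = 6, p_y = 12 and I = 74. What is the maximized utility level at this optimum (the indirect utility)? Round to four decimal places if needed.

Tangency: MRS = y/x = p_x/p_y.
So p_y·y = p_x·x; combined with the budget, a share 0.5 of income goes to x.
Demand: x*(p_x,p_y,I) = 0.5·I/p_x and y* = 0.5·I/p_y.
At p_x=6, p_y=12, I=74: x* = 0.5·74/6 = 6.1667, y* = 3.0833.
Utility at the optimum: U(6.1667, 3.0833) = 2.9452.

V = 2.9452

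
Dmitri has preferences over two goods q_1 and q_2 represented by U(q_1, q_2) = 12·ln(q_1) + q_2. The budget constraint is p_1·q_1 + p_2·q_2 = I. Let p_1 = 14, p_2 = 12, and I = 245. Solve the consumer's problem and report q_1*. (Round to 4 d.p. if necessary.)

q_1* = 10.2857

MU_q_1 = 12/q_1, MU_q_2 = 1. Tangency: 12/q_1 = p_1/p_2.
So q_1*(p_1,p_2) = 12·p_2/p_1, independent of income; and q_2* = (I − 12·p_2)/p_2.
At the given prices: q_1* = 12·12/14 = 10.2857.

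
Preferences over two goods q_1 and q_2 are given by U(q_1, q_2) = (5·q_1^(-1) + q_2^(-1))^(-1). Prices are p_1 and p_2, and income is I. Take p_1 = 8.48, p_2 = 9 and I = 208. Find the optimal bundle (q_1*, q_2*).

Substitute q_2 = (q_2/q_1)·q_1 into the budget: q_1* = I/(p_1 + p_2·(q_2/q_1)).
Numerically q_2/q_1 = 0.434102, so q_1* = 208/(8.48 + 9·0.434102) = 16.7919 and q_2* = 0.434102·16.7919 = 7.2894.

q_1* = 16.7919, q_2* = 7.2894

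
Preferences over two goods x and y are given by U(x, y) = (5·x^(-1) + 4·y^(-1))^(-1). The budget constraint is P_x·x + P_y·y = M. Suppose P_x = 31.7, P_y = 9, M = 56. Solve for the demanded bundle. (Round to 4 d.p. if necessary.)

x* = 1.1964, y* = 2.0083

MRS = MU_x/MU_y = (5/4)·(y/x)^(2). Set equal to P_x/P_y.
Hence y/x = ((4/5)·P_x/P_y)^(1/(2)), i.e. raised to the 0.5 power.
With the ratio pinned down, the budget gives x* = M/(P_x + P_y·(y/x)) and y* = (y/x)·x*.
Numerically y/x = 1.678624, so x* = 56/(31.7 + 9·1.678624) = 1.1964 and y* = 1.678624·1.1964 = 2.0083.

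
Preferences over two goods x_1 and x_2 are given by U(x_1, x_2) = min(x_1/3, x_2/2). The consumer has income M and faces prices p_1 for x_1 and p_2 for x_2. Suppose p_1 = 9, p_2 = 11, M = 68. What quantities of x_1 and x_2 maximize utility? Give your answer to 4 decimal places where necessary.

With perfect complements, no substitution: consume in ratio x_1:x_2 = 3:2.
Budget: p_1·x_1 + p_2·(2/3)·x_1 = M, so (3·p_1 + 2·p_2)·x_1 = 3·M.
Demand: x_1*(p_1,p_2,M) = 3·M/(3·p_1 + 2·p_2), x_2* = 2·M/(3·p_1 + 2·p_2).
Here 3·9 + 2·11 = 49, giving x_1* = 4.1633 and x_2* = 2.7755.

x_1* = 4.1633, x_2* = 2.7755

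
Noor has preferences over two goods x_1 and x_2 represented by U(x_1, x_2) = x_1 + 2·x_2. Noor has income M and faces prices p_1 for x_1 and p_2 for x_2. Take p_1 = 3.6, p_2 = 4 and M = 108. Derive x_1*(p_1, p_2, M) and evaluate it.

Perfect substitutes: compare marginal utility per dollar. 1/p_1 vs 2/p_2 → 0.2778 vs 0.5.
x_2 gives more utility per dollar, so spend all income on x_2: x_2* = M/p_2, x_1* = 0.
Numerically: x_1* = 0, x_2* = 27.

x_1* = 0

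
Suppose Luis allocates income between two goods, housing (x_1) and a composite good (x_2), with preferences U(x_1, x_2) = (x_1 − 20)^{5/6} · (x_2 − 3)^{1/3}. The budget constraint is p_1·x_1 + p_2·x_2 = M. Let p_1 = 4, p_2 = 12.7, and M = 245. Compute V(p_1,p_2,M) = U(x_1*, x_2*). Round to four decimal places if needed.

MRS = (5/2)·(x_2−3)/(x_1−20). Tangency with p_1/p_2 gives x_2−3 = (2/5)·(p_1/p_2)·(x_1−20).
After buying the subsistence bundle (20, 3), a share 5/7 of the remaining income goes to x_1: x_1* = 20 + 5/7·(M − 20p_1 − 3p_2)/p_1.
Discretionary income = 245 − 20·4 − 3·12.7 = 126.9; x_1* = 20 + 5/7·126.9/4 = 42.6607; x_2* = 3 + 2/7·126.9/12.7 = 5.8549.
Utility at the optimum: U(42.6607, 5.8549) = 19.1099.

V = 19.1099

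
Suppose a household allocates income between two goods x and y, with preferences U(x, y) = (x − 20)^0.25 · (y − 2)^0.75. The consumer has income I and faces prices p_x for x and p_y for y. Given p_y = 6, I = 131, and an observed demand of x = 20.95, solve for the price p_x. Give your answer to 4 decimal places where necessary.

p_x = 5

This is Cobb-Douglas in (x−20, y−2): tangency gives 0.25·p_y·(y−2) = 0.75·p_x·(x−20).
After buying the subsistence bundle (20, 2), a share 0.25 of the remaining income goes to x: x* = 20 + 0.25·(I − 20p_x − 2p_y)/p_x.
Set x* = 20.95 in the demand function and solve for p_x: p_x = 5.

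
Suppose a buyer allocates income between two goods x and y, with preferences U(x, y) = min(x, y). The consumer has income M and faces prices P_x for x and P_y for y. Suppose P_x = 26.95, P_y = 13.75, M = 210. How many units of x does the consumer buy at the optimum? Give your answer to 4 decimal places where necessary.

x* = 5.1597

Leontief preferences: the optimum is at the kink where x/1 = y/1, i.e. y = x.
Budget: P_x·x + P_y·x = M, so (P_x + P_y)·x = M.
Demand: x*(P_x,P_y,M) = M/(P_x + P_y), y* = M/(P_x + P_y).
Here 26.95 + 13.75 = 40.7, giving x* = 5.1597.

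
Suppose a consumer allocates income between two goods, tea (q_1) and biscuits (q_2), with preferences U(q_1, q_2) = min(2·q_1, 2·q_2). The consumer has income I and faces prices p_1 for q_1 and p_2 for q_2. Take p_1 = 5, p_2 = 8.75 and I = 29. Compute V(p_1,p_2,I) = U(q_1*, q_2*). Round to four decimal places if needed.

V = 4.2182

Demand: q_1*(p_1,p_2,I) = 2·I/(2·p_1 + 2·p_2), q_2* = 2·I/(2·p_1 + 2·p_2).
Here 2·5 + 2·8.75 = 27.5, giving q_1* = 2.1091 and q_2* = 2.1091.
Utility at the optimum: U(2.1091, 2.1091) = 4.2182.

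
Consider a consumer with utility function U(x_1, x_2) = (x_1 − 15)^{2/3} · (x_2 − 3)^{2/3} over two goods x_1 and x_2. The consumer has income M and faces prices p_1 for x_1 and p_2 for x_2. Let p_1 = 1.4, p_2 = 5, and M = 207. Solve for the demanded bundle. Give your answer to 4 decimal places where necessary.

After buying the subsistence bundle (15, 3), a share 0.5 of the remaining income goes to x_1: x_1* = 15 + 0.5·(M − 15p_1 − 3p_2)/p_1.
Discretionary income = 207 − 15·1.4 − 3·5 = 171; x_1* = 15 + 0.5·171/1.4 = 76.0714; x_2* = 3 + 0.5·171/5 = 20.1.

x_1* = 76.0714, x_2* = 20.1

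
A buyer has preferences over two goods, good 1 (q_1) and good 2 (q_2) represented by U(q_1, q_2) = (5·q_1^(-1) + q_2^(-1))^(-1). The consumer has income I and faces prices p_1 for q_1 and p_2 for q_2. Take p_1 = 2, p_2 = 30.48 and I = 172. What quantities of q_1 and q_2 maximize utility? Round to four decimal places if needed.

q_1* = 31.32, q_2* = 3.5879

From the CES first-order condition, 5·(q_2/q_1)^(2) = p_1/p_2.
Solve for the ratio: q_2/q_1 = [(1/5)·p_1/p_2]^(0.5).
Substitute q_2 = (q_2/q_1)·q_1 into the budget: q_1* = I/(p_1 + p_2·(q_2/q_1)).
Numerically q_2/q_1 = 0.114557, so q_1* = 172/(2 + 30.48·0.114557) = 31.32 and q_2* = 0.114557·31.32 = 3.5879.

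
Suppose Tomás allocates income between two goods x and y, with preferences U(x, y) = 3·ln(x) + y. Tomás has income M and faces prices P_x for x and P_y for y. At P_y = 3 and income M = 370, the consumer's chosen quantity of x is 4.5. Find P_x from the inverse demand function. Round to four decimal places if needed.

P_x = 2

Set MRS = P_x/P_y: (3/x)/1 = P_x/P_y.
So x*(P_x,P_y) = 3·P_y/P_x, independent of income; and y* = (M − 3·P_y)/P_y.
Set x* = 4.5 in the demand function and solve for P_x: P_x = 2.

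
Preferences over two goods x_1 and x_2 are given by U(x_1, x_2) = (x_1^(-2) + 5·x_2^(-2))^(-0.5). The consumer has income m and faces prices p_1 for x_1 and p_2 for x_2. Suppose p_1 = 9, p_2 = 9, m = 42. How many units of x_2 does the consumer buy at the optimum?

x_2* = 2.9446

Substitute x_2 = (x_2/x_1)·x_1 into the budget: x_1* = m/(p_1 + p_2·(x_2/x_1)).
Numerically x_2/x_1 = 1.709976, so x_1* = 42/(9 + 9·1.709976) = 1.722 and x_2* = 1.709976·1.722 = 2.9446.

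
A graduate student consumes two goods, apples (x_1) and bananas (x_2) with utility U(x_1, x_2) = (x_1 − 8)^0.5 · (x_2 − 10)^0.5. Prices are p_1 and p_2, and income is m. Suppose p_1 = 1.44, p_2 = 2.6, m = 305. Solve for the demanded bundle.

This is Cobb-Douglas in (x_1−8, x_2−10): tangency gives 0.5·p_2·(x_2−10) = 0.5·p_1·(x_1−8).
Substituting into the budget: x_1* = 8 + 0.5·(m − 8·p_1 − 10·p_2)/p_1, and x_2* = 10 + 0.5·(…)/p_2.
Discretionary income = 305 − 8·1.44 − 10·2.6 = 267.48; x_1* = 8 + 0.5·267.48/1.44 = 100.875; x_2* = 10 + 0.5·267.48/2.6 = 61.4385.

x_1* = 100.875, x_2* = 61.4385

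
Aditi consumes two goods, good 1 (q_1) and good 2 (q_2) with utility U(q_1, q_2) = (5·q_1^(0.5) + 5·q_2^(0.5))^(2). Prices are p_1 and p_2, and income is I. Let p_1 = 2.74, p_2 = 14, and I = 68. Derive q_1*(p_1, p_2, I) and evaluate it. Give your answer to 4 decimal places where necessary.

q_1* = 20.7554

MRS = MU_q_1/MU_q_2 = (q_2/q_1)^(0.5). Set equal to p_1/p_2.
Solve for the ratio: q_2/q_1 = [p_1/p_2]^(2).
With the ratio pinned down, the budget gives q_1* = I/(p_1 + p_2·(q_2/q_1)) and q_2* = (q_2/q_1)·q_1*.
Numerically q_2/q_1 = 0.038304, so q_1* = 68/(2.74 + 14·0.038304) = 20.7554.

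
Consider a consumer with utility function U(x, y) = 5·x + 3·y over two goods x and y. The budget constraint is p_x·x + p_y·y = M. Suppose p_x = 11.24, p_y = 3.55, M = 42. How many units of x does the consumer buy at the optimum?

Linear utility — the consumer picks whichever good has higher MU/price: 5/11.24 = 0.4448 vs 3/3.55 = 0.8451.
y gives more utility per dollar, so spend all income on y: y* = M/p_y, x* = 0.
Numerically: x* = 0, y* = 11.831.

x* = 0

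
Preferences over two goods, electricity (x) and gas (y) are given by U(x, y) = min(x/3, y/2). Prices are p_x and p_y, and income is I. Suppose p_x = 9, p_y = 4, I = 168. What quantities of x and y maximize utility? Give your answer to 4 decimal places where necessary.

x* = 14.4, y* = 9.6

With perfect complements, no substitution: consume in ratio x:y = 3:2.
Budget: p_x·x + p_y·(2/3)·x = I, so (3·p_x + 2·p_y)·x = 3·I.
Demand: x*(p_x,p_y,I) = 3·I/(3·p_x + 2·p_y), y* = 2·I/(3·p_x + 2·p_y).
Here 3·9 + 2·4 = 35, giving x* = 14.4 and y* = 9.6.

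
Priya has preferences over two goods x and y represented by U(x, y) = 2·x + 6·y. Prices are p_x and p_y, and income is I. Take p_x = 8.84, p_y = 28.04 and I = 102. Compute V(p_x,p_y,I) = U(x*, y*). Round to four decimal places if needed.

x gives more utility per dollar, so spend all income on x: x* = I/p_x, y* = 0.
Numerically: x* = 11.5385, y* = 0.
Utility at the optimum: U(11.5385, 0) = 23.0769.

V = 23.0769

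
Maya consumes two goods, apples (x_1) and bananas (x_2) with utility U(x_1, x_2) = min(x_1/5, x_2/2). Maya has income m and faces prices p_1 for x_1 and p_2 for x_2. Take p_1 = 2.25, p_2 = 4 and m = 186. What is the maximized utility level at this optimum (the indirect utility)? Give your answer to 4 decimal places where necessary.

Leontief preferences: the optimum is at the kink where x_1/5 = x_2/2, i.e. x_2 = (2/5)·x_1.
Budget: p_1·x_1 + p_2·(2/5)·x_1 = m, so (5·p_1 + 2·p_2)·x_1 = 5·m.
Demand: x_1*(p_1,p_2,m) = 5·m/(5·p_1 + 2·p_2), x_2* = 2·m/(5·p_1 + 2·p_2).
Here 5·2.25 + 2·4 = 19.25, giving x_1* = 48.3117 and x_2* = 19.3247.
Utility at the optimum: U(48.3117, 19.3247) = 9.6623.

V = 9.6623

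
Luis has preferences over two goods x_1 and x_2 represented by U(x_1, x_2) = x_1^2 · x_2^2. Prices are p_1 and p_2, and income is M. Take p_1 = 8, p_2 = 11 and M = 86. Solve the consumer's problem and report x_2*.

The MRS is x_2/x_1. Set MRS = p_1/p_2.
Rearranging, p_2·x_2 = p_1·x_1. Substituting into the budget gives p_1·x_1·(1 + 1) = M.
Demand: x_1*(p_1,p_2,M) = 0.5·M/p_1 and x_2* = 0.5·M/p_2.
At p_1=8, p_2=11, M=86: x_2* = 0.5·86/11 = 3.9091.

x_2* = 3.9091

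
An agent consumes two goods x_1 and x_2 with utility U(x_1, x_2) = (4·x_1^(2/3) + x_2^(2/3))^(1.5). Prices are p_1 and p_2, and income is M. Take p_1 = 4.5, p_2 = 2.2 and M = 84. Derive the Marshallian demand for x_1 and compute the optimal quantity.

From the CES first-order condition, 4·(x_2/x_1)^(1/3) = p_1/p_2.
Hence x_2/x_1 = ((1/4)·p_1/p_2)^(1/(1/3)), i.e. raised to the 3 power.
Substitute x_2 = (x_2/x_1)·x_1 into the budget: x_1* = M/(p_1 + p_2·(x_2/x_1)).
Numerically x_2/x_1 = 0.133718, so x_1* = 84/(4.5 + 2.2·0.133718) = 17.5212.

x_1* = 17.5212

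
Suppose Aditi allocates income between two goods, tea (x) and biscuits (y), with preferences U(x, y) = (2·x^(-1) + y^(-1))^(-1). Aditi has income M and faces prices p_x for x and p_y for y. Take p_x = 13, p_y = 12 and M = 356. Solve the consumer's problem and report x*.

From the CES first-order condition, 2·(y/x)^(2) = p_x/p_y.
Solve for the ratio: y/x = [(1/2)·p_x/p_y]^(0.5).
With the ratio pinned down, the budget gives x* = M/(p_x + p_y·(y/x)) and y* = (y/x)·x*.
Numerically y/x = 0.73598, so x* = 356/(13 + 12·0.73598) = 16.3065.

x* = 16.3065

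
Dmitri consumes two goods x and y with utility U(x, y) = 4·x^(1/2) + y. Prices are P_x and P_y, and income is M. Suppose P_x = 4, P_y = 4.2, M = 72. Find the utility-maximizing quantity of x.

Solve: √x = 2·P_y/P_x, so x*(P_x,P_y) = (2·P_y/P_x)², and y* = (M − P_x·x*)/P_y.
Plugging in: x* = (2·4.2/4)² = 4.41.

x* = 4.41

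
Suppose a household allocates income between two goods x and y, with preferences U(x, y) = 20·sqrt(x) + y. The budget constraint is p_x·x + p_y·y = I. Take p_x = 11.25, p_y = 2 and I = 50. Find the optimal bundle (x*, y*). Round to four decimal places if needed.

x* = 3.1605, y* = 7.2222

Thus x* = (10·p_y/p_x)² — independent of I — with the rest of income spent on y.
Plugging in: x* = (10·2/11.25)² = 3.1605, y* = 7.2222.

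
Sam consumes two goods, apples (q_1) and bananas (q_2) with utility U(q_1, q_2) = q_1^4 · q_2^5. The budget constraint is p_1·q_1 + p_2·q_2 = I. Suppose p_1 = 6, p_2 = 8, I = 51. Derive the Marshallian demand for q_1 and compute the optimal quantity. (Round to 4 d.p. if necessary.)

Demand: q_1*(p_1,p_2,I) = 4/9·I/p_1 and q_2* = 5/9·I/p_2.
At p_1=6, p_2=8, I=51: q_1* = 4/9·51/6 = 3.7778.

q_1* = 3.7778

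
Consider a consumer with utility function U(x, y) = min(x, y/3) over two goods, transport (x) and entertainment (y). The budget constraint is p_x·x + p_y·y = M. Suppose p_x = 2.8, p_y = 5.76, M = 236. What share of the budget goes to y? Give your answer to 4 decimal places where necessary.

With perfect complements, no substitution: consume in ratio x:y = 1:3.
Budget: p_x·x + p_y·3·x = M, so (p_x + 3·p_y)·x = M.
Demand: x*(p_x,p_y,M) = M/(p_x + 3·p_y), y* = 3·M/(p_x + 3·p_y).
Here 2.8 + 3·5.76 = 20.08, giving x* = 11.753 and y* = 35.259.
Expenditure on y: 5.76·35.259 = 203.0916; share = 0.8606.

share on y = 0.8606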